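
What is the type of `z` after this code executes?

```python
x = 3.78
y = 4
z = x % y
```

float % int = float

float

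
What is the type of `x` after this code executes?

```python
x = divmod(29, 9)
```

divmod() returns tuple of (quotient, remainder)

tuple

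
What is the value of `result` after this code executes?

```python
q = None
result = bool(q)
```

q = None; result = False

False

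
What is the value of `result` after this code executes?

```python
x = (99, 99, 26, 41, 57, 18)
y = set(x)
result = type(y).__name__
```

x is tuple; y is set; result = 'set'

'set'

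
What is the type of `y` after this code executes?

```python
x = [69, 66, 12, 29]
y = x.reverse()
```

list.reverse() returns None

NoneType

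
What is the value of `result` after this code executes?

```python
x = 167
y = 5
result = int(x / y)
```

x = 167; y = 5; result = 33

33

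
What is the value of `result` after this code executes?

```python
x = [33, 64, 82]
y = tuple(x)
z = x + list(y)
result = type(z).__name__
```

x is list; y is tuple; z is list; result = 'list'

'list'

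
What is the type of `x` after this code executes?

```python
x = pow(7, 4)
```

pow(int, int) returns int

int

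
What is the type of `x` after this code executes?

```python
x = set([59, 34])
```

set() constructor returns set

set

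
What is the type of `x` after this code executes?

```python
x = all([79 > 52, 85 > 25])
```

all() returns bool

bool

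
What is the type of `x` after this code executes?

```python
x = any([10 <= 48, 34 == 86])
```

any() returns bool

bool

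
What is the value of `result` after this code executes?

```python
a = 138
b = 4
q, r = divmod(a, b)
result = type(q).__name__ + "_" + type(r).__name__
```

a is int; b is int; q is int; r is int; result = 'int_int'

'int_int'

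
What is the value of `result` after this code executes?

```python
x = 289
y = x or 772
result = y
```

x = 289; y = 289; result = 289

289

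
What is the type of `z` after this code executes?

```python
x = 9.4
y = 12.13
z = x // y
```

float // float = float

float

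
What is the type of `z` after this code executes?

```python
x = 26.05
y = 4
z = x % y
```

float % int = float

float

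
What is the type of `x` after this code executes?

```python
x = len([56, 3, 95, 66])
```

len() always returns int

int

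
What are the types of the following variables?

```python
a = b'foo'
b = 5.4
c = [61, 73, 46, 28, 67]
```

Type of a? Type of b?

a is assigned a bytes literal (b'...' prefix); b is assigned a number with a decimal point, so it is a float

bytes, float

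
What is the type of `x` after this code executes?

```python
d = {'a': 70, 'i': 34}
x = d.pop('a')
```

dict.pop() returns the value

int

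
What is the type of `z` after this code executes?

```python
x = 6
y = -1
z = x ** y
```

int ** negative = float

float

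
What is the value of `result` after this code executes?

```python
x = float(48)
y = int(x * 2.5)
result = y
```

x = 48.0; y = 120; result = 120

120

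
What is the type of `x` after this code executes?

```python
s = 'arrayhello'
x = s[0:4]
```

Slicing a str returns str

str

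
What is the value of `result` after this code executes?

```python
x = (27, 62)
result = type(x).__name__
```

x is tuple; result = 'tuple'

'tuple'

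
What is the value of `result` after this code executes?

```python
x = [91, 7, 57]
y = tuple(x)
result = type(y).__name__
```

x is list; y is tuple; result = 'tuple'

'tuple'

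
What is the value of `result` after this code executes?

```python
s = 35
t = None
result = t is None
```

s = 35; t = None; result = True

True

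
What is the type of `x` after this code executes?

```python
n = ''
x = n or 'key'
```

'or' returns first truthy value (str)

str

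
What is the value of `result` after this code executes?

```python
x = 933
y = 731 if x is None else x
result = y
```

x = 933; y = 933; result = 933

933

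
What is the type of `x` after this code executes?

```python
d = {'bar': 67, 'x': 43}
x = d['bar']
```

Accessing dict[str, int] with str key returns int

int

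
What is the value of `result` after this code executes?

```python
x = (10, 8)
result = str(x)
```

x = (10, 8); result = '(10, 8)'

'(10, 8)'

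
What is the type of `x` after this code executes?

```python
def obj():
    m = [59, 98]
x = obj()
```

Function without return returns None

NoneType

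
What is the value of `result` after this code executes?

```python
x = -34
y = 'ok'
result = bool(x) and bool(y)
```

x = -34; y = 'ok'; result = True

True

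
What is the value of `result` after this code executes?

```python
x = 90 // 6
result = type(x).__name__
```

x is int; result = 'int'

'int'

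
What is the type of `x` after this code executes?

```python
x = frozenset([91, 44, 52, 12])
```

frozenset() returns frozenset

frozenset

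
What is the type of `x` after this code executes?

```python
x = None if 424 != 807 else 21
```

424 != 807 is True, so the if branch is taken

NoneType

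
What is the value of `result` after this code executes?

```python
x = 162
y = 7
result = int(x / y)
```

x = 162; y = 7; result = 23

23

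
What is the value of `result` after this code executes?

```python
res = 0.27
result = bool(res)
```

res = 0.27; result = True

True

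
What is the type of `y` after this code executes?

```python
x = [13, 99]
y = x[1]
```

Indexing list[int] returns int

int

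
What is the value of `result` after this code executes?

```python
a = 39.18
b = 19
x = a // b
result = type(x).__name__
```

a is float; b is int; x is float; result = 'float'

'float'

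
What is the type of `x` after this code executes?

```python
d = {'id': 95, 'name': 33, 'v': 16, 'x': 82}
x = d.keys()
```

.keys() returns dict_keys view

dict_keys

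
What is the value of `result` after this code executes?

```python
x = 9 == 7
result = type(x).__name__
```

x is bool; result = 'bool'

'bool'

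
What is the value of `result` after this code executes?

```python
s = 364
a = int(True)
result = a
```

s = 364; a = 1; result = 1

1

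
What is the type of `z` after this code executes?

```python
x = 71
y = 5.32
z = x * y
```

int * float = float

float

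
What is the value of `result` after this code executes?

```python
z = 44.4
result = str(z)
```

z = 44.4; result = '44.4'

'44.4'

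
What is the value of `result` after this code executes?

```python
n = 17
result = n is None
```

n = 17; result = False

False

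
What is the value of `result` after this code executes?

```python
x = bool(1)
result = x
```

x = True; result = True

True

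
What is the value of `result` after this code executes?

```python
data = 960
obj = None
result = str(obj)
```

data = 960; obj = None; result = 'None'

'None'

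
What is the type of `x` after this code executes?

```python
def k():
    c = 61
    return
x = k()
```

Bare return returns None

NoneType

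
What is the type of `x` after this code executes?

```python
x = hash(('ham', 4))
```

hash() returns int

int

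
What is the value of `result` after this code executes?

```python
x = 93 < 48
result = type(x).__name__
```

x is bool; result = 'bool'

'bool'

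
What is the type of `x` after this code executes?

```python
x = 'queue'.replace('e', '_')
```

str.replace() returns str

str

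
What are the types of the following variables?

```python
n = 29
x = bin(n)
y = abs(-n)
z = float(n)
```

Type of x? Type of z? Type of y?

bin() returns str; float() returns float; abs() of int returns int

str, float, int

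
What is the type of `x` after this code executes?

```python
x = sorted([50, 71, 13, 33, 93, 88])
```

sorted() always returns list

list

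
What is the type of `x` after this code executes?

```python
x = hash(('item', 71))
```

hash() returns int

int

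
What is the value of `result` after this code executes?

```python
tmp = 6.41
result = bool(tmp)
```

tmp = 6.41; result = True

True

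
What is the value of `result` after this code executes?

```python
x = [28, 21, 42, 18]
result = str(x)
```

x = [28, 21, 42, 18]; result = '[28, 21, 42, 18]'

'[28, 21, 42, 18]'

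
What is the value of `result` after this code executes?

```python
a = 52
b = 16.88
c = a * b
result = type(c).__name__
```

a is int; b is float; c is float; result = 'float'

'float'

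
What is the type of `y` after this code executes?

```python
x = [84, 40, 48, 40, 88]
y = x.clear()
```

list.clear() returns None

NoneType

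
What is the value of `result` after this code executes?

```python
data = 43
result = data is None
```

data = 43; result = False

False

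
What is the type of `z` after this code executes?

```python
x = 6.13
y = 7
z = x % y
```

float % int = float

float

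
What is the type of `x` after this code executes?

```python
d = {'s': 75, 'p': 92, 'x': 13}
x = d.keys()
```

.keys() returns dict_keys view

dict_keys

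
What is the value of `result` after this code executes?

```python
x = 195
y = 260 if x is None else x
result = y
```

x = 195; y = 195; result = 195

195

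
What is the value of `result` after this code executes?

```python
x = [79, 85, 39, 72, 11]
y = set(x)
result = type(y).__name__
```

x is list; y is set; result = 'set'

'set'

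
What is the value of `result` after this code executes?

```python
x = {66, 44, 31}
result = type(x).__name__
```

x is set; result = 'set'

'set'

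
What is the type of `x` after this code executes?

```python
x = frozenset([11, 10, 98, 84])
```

frozenset() returns frozenset

frozenset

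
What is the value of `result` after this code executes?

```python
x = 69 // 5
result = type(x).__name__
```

x is int; result = 'int'

'int'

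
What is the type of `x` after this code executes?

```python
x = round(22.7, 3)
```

round() with decimal places returns float

float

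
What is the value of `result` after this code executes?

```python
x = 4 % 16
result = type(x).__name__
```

x is int; result = 'int'

'int'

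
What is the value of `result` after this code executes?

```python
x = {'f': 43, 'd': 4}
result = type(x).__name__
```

x is dict; result = 'dict'

'dict'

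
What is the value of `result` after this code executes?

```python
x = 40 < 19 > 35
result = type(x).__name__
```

x is bool; result = 'bool'

'bool'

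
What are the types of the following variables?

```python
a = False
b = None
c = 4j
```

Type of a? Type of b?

a is assigned the constant False, which has type bool; b is assigned None, whose type is NoneType

bool, NoneType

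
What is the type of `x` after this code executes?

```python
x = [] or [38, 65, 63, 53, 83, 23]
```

'or' returns first truthy value (list)

list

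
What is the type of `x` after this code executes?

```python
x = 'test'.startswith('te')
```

str.startswith() returns bool

bool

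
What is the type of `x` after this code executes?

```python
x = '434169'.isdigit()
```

str.isdigit() returns bool

bool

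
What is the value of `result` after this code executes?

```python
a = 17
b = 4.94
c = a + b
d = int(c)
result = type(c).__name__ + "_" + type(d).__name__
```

a is int; b is float; c is float; d is int; result = 'float_int'

'float_int'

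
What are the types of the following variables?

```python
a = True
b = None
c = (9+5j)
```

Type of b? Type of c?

b is assigned None, whose type is NoneType; c is assigned (9+5j), an int plus an imaginary literal (j suffix), which evaluates to complex

NoneType, complex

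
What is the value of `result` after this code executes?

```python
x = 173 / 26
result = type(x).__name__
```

x is float; result = 'float'

'float'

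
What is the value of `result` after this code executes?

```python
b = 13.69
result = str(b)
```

b = 13.69; result = '13.69'

'13.69'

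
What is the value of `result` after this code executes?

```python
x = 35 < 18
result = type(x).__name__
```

x is bool; result = 'bool'

'bool'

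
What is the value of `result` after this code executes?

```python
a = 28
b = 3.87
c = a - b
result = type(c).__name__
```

a is int; b is float; c is float; result = 'float'

'float'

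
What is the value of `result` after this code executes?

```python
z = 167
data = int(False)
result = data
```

z = 167; data = 0; result = 0

0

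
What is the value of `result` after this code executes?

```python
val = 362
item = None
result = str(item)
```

val = 362; item = None; result = 'None'

'None'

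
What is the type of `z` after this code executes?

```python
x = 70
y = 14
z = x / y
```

int / int = float

float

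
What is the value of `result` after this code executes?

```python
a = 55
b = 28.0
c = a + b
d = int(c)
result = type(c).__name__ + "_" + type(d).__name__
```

a is int; b is float; c is float; d is int; result = 'float_int'

'float_int'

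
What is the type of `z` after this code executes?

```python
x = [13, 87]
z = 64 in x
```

'in' operator returns bool

bool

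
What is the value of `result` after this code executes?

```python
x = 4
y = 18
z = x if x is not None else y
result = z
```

x = 4; y = 18; z = 4; result = 4

4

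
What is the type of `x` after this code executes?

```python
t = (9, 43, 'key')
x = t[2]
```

Index 2 of tuple is a str literal

str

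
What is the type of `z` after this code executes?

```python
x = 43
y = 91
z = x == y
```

Equality comparison returns bool

bool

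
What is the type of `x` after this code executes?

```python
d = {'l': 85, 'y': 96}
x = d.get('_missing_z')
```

dict.get() returns None when key not found

NoneType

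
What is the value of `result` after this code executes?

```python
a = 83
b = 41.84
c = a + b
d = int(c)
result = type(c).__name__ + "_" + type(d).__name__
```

a is int; b is float; c is float; d is int; result = 'float_int'

'float_int'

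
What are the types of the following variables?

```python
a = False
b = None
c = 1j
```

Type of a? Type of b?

a is assigned the constant False, which has type bool; b is assigned None, whose type is NoneType

bool, NoneType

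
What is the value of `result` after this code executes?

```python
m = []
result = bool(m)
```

m = []; result = False

False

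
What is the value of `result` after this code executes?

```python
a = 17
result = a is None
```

a = 17; result = False

False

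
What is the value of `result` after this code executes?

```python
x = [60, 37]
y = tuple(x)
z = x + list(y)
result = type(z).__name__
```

x is list; y is tuple; z is list; result = 'list'

'list'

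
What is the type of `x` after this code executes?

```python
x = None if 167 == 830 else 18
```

167 == 830 is False, so the else branch is taken

int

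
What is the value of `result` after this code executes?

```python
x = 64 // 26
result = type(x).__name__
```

x is int; result = 'int'

'int'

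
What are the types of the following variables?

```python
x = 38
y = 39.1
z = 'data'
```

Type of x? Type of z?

x is assigned a bare integer (no decimal point), so it is an int; z is assigned a quoted string literal, so it is a str

int, str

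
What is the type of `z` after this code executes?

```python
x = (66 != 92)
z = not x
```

'not' returns bool

bool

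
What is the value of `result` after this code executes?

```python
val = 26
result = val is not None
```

val = 26; result = True

True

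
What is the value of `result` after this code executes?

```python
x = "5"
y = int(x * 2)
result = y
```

x = '5'; y = 55; result = 55

55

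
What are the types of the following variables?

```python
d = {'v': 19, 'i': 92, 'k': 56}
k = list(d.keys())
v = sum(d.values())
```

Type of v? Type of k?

sum of ints is int; list() converts to list

int, list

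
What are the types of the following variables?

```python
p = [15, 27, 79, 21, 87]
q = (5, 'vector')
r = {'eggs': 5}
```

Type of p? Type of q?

p is assigned a list literal (square brackets); q is assigned a tuple (parenthesized, comma-separated values)

list, tuple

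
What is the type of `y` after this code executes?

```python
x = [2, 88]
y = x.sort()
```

list.sort() returns None (mutates in place)

NoneType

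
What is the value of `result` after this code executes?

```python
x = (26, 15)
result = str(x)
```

x = (26, 15); result = '(26, 15)'

'(26, 15)'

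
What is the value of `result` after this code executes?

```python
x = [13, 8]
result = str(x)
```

x = [13, 8]; result = '[13, 8]'

'[13, 8]'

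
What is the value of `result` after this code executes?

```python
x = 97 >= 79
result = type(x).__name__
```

x is bool; result = 'bool'

'bool'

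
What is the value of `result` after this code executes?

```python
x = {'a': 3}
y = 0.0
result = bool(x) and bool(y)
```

x = {'a': 3}; y = 0.0; result = False

False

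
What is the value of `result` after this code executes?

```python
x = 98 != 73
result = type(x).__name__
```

x is bool; result = 'bool'

'bool'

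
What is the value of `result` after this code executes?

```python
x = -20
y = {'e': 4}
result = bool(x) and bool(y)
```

x = -20; y = {'e': 4}; result = True

True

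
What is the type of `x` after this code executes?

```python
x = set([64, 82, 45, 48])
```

set() constructor returns set

set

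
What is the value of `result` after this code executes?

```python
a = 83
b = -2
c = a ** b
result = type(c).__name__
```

a is int; b is int; c is float; result = 'float'

'float'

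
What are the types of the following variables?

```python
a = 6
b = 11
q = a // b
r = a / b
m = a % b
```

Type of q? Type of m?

// returns int; % of ints returns int

int, int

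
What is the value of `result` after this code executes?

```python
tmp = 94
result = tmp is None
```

tmp = 94; result = False

False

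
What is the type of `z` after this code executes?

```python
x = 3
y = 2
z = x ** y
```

positive int ** positive int = int

int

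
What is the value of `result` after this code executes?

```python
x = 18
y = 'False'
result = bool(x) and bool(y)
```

x = 18; y = 'False'; result = True

True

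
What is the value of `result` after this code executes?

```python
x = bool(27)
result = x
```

x = True; result = True

True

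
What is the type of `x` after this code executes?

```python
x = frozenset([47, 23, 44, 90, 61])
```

frozenset() returns frozenset

frozenset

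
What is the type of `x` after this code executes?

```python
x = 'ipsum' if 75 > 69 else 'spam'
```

Both branches of conditional are str

str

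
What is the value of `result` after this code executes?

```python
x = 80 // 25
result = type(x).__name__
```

x is int; result = 'int'

'int'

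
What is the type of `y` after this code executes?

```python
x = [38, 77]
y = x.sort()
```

list.sort() returns None (mutates in place)

NoneType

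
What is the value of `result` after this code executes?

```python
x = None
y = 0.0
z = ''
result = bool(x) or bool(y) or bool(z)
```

x = None; y = 0.0; z = ''; result = False

False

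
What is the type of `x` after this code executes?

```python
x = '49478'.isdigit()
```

str.isdigit() returns bool

bool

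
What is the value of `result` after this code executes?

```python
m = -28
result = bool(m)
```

m = -28; result = True

True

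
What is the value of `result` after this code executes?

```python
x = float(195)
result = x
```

x = 195.0; result = 195.0

195.0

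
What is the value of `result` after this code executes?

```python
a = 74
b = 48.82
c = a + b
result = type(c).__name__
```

a is int; b is float; c is float; result = 'float'

'float'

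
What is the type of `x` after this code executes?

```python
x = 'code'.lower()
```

str.lower() returns str

str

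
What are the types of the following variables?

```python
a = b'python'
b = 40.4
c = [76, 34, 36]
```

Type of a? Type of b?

a is assigned a bytes literal (b'...' prefix); b is assigned a number with a decimal point, so it is a float

bytes, float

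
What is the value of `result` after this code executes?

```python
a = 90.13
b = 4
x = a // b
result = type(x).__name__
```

a is float; b is int; x is float; result = 'float'

'float'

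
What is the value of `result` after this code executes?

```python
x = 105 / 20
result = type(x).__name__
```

x is float; result = 'float'

'float'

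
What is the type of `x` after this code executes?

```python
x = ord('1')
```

ord() returns int (code point)

int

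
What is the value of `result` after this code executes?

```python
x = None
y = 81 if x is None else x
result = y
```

x = None; y = 81; result = 81

81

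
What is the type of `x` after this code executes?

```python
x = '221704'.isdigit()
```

str.isdigit() returns bool

bool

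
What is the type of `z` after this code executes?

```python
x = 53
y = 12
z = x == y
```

Equality comparison returns bool

bool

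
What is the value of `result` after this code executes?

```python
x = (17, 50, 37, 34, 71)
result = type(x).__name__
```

x is tuple; result = 'tuple'

'tuple'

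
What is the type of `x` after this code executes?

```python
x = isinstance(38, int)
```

isinstance() returns bool

bool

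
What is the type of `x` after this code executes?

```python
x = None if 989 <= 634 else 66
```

989 <= 634 is False, so the else branch is taken

int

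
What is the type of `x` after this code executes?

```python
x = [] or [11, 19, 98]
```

'or' returns first truthy value (list)

list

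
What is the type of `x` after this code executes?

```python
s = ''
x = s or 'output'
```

'or' returns first truthy value (str)

str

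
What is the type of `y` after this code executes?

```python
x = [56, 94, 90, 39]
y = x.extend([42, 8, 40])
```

list.extend() returns None

NoneType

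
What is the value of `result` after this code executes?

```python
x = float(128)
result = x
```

x = 128.0; result = 128.0

128.0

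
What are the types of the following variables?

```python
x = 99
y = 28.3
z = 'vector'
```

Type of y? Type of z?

y is assigned a number with a decimal point, so it is a float; z is assigned a quoted string literal, so it is a str

float, str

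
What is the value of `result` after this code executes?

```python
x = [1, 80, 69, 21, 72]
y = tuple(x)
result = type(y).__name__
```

x is list; y is tuple; result = 'tuple'

'tuple'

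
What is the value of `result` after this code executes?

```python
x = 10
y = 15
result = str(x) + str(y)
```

x = 10; y = 15; result = '1015'

'1015'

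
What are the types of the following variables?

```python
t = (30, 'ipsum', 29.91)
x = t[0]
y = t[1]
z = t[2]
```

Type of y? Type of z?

tuple[1] is str; tuple[2] is float

str, float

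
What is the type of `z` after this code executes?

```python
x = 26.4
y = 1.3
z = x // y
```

float // float = float

float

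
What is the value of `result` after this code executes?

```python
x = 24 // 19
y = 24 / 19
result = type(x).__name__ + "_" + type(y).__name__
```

x is int; y is float; result = 'int_float'

'int_float'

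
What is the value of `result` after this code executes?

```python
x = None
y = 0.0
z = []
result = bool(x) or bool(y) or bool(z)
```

x = None; y = 0.0; z = []; result = False

False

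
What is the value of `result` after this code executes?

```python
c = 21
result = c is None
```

c = 21; result = False

False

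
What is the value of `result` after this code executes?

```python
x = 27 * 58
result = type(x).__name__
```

x is int; result = 'int'

'int'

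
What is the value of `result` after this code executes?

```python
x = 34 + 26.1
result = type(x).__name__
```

x is float; result = 'float'

'float'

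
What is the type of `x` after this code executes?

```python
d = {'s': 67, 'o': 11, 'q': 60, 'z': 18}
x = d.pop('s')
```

dict.pop() returns the value

int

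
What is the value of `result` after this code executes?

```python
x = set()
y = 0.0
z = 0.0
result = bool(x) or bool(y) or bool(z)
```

x = set(); y = 0.0; z = 0.0; result = False

False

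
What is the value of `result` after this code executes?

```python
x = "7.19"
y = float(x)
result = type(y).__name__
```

x is str; y is float; result = 'float'

'float'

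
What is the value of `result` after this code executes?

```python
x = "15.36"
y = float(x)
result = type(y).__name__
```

x is str; y is float; result = 'float'

'float'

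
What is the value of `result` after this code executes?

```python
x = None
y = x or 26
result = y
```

x = None; y = 26; result = 26

26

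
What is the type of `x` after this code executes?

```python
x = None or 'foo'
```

'or' with None returns the other truthy value (str)

str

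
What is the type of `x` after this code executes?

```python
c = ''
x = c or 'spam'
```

'or' returns first truthy value (str)

str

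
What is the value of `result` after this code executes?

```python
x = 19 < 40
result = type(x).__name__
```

x is bool; result = 'bool'

'bool'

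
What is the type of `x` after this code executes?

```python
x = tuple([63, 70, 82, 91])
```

tuple() constructor returns tuple

tuple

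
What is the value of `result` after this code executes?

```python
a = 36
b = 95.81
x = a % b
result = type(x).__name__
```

a is int; b is float; x is float; result = 'float'

'float'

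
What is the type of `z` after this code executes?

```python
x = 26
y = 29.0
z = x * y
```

int * float = float

float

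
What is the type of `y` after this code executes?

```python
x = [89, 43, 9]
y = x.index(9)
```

list.index() returns int

int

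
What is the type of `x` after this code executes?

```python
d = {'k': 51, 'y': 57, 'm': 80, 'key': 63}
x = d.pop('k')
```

dict.pop() returns the value

int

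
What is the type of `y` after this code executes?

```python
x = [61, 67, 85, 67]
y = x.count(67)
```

list.count() returns int

int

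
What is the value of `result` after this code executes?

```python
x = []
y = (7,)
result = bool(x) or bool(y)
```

x = []; y = (7,); result = True

True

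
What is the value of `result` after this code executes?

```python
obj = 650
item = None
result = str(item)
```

obj = 650; item = None; result = 'None'

'None'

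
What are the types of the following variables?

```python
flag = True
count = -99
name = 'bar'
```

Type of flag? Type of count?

flag is assigned the constant True, which has type bool; count is assigned a bare integer (no decimal point), so it is an int

bool, int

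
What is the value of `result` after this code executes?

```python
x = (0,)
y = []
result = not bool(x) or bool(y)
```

x = (0,); y = []; result = False

False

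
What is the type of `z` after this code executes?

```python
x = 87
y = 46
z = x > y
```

Comparison returns bool

bool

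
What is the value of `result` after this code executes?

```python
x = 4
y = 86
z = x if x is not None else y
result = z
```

x = 4; y = 86; z = 4; result = 4

4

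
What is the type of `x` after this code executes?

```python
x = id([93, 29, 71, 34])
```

id() returns int

int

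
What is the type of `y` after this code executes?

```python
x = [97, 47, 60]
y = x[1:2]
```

Slicing a list returns a list

list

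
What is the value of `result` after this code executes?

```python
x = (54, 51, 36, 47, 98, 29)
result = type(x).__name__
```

x is tuple; result = 'tuple'

'tuple'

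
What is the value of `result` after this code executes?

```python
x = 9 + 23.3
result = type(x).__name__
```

x is float; result = 'float'

'float'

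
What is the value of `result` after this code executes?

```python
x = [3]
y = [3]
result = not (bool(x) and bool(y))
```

x = [3]; y = [3]; result = False

False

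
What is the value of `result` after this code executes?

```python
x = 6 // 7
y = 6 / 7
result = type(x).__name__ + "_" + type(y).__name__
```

x is int; y is float; result = 'int_float'

'int_float'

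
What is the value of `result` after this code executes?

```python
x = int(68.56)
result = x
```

x = 68; result = 68

68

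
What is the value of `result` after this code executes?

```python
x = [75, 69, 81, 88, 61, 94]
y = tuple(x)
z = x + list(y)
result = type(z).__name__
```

x is list; y is tuple; z is list; result = 'list'

'list'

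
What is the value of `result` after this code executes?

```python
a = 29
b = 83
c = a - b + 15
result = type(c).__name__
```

a is int; b is int; c is int; result = 'int'

'int'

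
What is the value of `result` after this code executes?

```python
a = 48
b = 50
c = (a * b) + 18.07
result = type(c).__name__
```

a is int; b is int; c is float; result = 'float'

'float'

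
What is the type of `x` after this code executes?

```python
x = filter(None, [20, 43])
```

filter() returns a filter object

filter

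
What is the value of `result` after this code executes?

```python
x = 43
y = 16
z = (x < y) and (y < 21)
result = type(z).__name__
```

x is int; y is int; z is bool; result = 'bool'

'bool'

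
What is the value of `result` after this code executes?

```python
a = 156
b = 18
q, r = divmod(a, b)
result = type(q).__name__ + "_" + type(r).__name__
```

a is int; b is int; q is int; r is int; result = 'int_int'

'int_int'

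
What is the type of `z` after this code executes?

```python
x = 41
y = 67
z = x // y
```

int // int = int

int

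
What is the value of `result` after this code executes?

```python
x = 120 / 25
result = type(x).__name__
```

x is float; result = 'float'

'float'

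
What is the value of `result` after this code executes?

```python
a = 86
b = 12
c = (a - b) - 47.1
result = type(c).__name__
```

a is int; b is int; c is float; result = 'float'

'float'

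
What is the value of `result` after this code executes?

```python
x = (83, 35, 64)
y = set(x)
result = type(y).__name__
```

x is tuple; y is set; result = 'set'

'set'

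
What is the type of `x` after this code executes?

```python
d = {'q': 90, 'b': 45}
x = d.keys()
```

.keys() returns dict_keys view

dict_keys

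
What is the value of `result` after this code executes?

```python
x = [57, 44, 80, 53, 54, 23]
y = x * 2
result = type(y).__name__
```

x is list; y is list; result = 'list'

'list'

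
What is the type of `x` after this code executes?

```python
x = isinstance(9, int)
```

isinstance() returns bool

bool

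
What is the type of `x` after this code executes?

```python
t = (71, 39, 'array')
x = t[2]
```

Index 2 of tuple is a str literal

str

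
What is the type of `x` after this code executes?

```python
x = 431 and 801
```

'and' with truthy values returns last operand (int)

int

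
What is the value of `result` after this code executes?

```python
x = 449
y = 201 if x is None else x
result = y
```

x = 449; y = 449; result = 449

449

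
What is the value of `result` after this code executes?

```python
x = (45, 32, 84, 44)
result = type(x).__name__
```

x is tuple; result = 'tuple'

'tuple'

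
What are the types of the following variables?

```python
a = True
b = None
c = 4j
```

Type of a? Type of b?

a is assigned the constant True, which has type bool; b is assigned None, whose type is NoneType

bool, NoneType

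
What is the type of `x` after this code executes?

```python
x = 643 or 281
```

'or' returns first truthy value (int)

int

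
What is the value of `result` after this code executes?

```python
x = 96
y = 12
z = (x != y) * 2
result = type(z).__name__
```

x is int; y is int; z is int; result = 'int'

'int'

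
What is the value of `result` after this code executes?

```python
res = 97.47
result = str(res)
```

res = 97.47; result = '97.47'

'97.47'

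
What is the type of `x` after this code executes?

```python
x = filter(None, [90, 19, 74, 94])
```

filter() returns a filter object

filter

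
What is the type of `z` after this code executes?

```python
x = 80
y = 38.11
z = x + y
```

int + float = float

float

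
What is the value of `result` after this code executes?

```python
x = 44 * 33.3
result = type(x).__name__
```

x is float; result = 'float'

'float'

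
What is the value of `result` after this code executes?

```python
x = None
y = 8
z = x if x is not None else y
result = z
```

x = None; y = 8; z = 8; result = 8

8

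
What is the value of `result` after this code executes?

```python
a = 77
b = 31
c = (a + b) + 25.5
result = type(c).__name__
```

a is int; b is int; c is float; result = 'float'

'float'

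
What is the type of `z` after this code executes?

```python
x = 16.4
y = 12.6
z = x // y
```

float // float = float

float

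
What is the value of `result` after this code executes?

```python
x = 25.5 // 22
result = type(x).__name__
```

x is float; result = 'float'

'float'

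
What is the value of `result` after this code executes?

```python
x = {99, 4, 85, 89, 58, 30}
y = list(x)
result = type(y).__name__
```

x is set; y is list; result = 'list'

'list'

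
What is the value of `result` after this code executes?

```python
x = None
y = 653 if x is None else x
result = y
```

x = None; y = 653; result = 653

653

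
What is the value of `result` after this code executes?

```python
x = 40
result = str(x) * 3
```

x = 40; result = '404040'

'404040'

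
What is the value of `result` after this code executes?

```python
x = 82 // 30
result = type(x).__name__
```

x is int; result = 'int'

'int'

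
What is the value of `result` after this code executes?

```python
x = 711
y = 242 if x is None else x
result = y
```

x = 711; y = 711; result = 711

711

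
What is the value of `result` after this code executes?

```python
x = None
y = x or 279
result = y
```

x = None; y = 279; result = 279

279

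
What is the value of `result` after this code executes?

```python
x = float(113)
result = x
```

x = 113.0; result = 113.0

113.0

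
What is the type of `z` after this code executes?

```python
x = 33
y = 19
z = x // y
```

int // int = int

int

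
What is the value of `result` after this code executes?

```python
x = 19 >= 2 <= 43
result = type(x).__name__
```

x is bool; result = 'bool'

'bool'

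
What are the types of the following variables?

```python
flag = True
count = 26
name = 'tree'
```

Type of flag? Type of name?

flag is assigned the constant True, which has type bool; name is assigned a quoted string literal, so it is a str

bool, str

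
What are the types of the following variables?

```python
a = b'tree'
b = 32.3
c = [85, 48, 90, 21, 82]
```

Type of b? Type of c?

b is assigned a number with a decimal point, so it is a float; c is assigned a list literal (square brackets)

float, list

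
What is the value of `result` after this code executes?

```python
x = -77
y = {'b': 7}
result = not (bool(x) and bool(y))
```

x = -77; y = {'b': 7}; result = False

False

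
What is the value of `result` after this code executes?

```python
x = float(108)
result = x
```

x = 108.0; result = 108.0

108.0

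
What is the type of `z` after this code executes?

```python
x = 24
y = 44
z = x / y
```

int / int = float

float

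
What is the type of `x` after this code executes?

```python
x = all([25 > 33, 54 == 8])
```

all() returns bool

bool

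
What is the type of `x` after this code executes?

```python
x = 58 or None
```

'or' returns first truthy value

int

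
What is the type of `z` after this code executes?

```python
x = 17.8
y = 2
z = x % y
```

float % int = float

float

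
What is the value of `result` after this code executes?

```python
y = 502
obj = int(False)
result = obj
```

y = 502; obj = 0; result = 0

0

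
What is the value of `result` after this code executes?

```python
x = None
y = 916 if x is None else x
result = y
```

x = None; y = 916; result = 916

916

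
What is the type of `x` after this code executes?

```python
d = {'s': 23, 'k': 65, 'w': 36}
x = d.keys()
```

.keys() returns dict_keys view

dict_keys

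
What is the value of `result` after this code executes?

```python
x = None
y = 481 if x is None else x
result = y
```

x = None; y = 481; result = 481

481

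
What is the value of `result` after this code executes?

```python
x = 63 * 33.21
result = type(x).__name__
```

x is float; result = 'float'

'float'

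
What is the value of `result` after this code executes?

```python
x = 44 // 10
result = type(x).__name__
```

x is int; result = 'int'

'int'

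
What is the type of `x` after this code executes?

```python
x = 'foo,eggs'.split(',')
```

str.split() returns list

list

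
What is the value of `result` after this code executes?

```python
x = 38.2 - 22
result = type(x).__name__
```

x is float; result = 'float'

'float'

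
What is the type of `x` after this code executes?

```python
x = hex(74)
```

hex() returns str representation

str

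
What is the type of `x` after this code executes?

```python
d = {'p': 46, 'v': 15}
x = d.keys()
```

.keys() returns dict_keys view

dict_keys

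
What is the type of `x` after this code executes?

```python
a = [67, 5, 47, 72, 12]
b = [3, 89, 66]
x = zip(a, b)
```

zip() returns a zip object

zip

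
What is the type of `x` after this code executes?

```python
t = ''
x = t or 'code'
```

'or' returns first truthy value (str)

str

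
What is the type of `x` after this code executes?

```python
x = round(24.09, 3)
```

round() with decimal places returns float

float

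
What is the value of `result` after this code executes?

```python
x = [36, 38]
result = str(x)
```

x = [36, 38]; result = '[36, 38]'

'[36, 38]'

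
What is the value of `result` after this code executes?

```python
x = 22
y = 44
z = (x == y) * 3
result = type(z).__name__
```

x is int; y is int; z is int; result = 'int'

'int'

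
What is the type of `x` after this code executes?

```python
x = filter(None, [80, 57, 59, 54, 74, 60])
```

filter() returns a filter object

filter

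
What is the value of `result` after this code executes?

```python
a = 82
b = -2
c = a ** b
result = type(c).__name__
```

a is int; b is int; c is float; result = 'float'

'float'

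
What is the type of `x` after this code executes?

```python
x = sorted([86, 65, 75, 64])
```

sorted() always returns list

list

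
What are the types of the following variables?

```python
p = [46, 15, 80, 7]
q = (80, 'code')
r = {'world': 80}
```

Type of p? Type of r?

p is assigned a list literal (square brackets); r is assigned a dict literal ({key: value})

list, dict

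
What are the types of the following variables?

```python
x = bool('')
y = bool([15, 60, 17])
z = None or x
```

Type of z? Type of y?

None or bool returns the bool; bool() returns bool

bool, bool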